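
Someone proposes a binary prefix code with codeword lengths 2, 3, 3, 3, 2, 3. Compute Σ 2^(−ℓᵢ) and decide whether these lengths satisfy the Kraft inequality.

With common denominator 2^3 = 8: Σ 2^(−ℓᵢ) = 2/8 + 1/8 + 1/8 + 1/8 + 2/8 + 1/8 = 8/8 = 1.
Kraft's inequality requires Σ ≤ 1; here Σ = 1 ≤ 1, so such a prefix code exists.

1; yes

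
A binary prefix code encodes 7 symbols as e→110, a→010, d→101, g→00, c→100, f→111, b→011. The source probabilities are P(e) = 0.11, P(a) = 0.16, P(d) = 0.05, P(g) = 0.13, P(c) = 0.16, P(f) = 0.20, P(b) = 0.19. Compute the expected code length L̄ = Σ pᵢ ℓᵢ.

L̄ = Σ pᵢ·ℓᵢ = 0.11·3 + 0.16·3 + 0.05·3 + 0.13·2 + 0.16·3 + 0.20·3 + 0.19·3 = 2.87 bits/symbol.

2.87 bits/symbol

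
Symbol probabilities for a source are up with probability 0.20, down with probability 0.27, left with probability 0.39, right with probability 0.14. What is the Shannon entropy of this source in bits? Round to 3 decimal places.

1.901 bits

H = −Σ pᵢ log₂ pᵢ.
−0.20·log₂(0.20) = 0.4644
−0.27·log₂(0.27) = 0.5100
−0.39·log₂(0.39) = 0.5298
−0.14·log₂(0.14) = 0.3971
Sum ≈ 1.9013 → 1.901 bits.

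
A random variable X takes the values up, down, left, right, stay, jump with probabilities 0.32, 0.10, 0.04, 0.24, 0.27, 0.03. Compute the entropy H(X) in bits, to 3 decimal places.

2.200 bits

H = −Σ pᵢ log₂ pᵢ.
−0.32·log₂(0.32) = 0.5260
−0.10·log₂(0.10) = 0.3322
−0.04·log₂(0.04) = 0.1858
−0.24·log₂(0.24) = 0.4941
−0.27·log₂(0.27) = 0.5100
−0.03·log₂(0.03) = 0.1518
Sum ≈ 2.1999 → 2.200 bits.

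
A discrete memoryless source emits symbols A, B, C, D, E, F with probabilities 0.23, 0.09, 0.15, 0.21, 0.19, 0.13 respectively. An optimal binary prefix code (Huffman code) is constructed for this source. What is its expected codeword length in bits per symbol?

2.56 bits/symbol

Repeatedly combine the two least-probable nodes; the expected code length is the sum of the merged weights.
merge 9/100 + 13/100 → 11/50
merge 3/20 + 19/100 → 17/50
merge 21/100 + 11/50 → 43/100
merge 23/100 + 17/50 → 57/100
merge 43/100 + 57/100 → 1
L = 11/50 + 17/50 + 43/100 + 57/100 + 1 = 64/25 = 2.56 bits/symbol.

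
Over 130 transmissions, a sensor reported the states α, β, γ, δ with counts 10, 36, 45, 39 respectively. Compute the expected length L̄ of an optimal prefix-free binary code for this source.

Probabilities are the counts divided by 130.
Repeatedly combine the two least-probable nodes; the expected code length is the sum of the merged weights.
merge 1/13 + 18/65 → 23/65
merge 3/10 + 9/26 → 42/65
merge 23/65 + 42/65 → 1
L = 23/65 + 42/65 + 1 = 2 bits/symbol.

2 bits/symbol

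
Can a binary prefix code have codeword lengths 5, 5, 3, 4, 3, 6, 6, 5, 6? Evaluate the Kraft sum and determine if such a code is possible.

With common denominator 2^6 = 64: Σ 2^(−ℓᵢ) = 2/64 + 2/64 + 8/64 + 4/64 + 8/64 + 1/64 + 1/64 + 2/64 + 1/64 = 29/64 = 0.453125.
Kraft's inequality requires Σ ≤ 1; here Σ = 0.453125 ≤ 1, so such a prefix code exists.

0.453125; yes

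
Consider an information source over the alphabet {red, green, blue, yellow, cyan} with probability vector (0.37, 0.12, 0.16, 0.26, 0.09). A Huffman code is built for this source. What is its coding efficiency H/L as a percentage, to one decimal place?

96.8%

Entropy H = −Σ p log₂ p ≈ 2.1388 bits.
Huffman merges: 9/100+3/25→21/100; 4/25+21/100→37/100; 13/50+37/100→63/100; 37/100+63/100→1. L = 221/100 ≈ 2.2100.
Efficiency = H/L = 2.1388/2.2100 = 96.8%.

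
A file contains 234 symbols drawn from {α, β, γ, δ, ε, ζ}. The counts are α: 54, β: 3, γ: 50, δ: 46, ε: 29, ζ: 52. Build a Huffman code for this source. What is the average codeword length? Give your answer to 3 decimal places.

2.470 bits/symbol

Probabilities are the counts divided by 234.
Repeatedly combine the two least-probable nodes; the expected code length is the sum of the merged weights.
merge 1/78 + 29/234 → 16/117
merge 16/117 + 23/117 → 1/3
merge 25/117 + 2/9 → 17/39
merge 3/13 + 1/3 → 22/39
merge 17/39 + 22/39 → 1
L = 16/117 + 1/3 + 17/39 + 22/39 + 1 = 289/117 ≈ 2.470 bits/symbol.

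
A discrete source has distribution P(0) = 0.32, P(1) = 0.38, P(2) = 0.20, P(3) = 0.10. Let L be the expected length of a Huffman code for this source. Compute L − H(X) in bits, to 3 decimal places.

0.067 bits

Entropy H = −Σ p log₂ p ≈ 1.8531 bits.
Huffman merges: 1/10+1/5→3/10; 3/10+8/25→31/50; 19/50+31/50→1. L = 48/25 ≈ 1.9200.
L − H = 1.9200 − 1.8531 = 0.067 bits.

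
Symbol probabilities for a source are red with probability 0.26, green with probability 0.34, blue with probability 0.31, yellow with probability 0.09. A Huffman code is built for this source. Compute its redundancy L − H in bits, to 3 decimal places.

0.129 bits

Entropy H = −Σ p log₂ p ≈ 1.8709 bits.
Huffman merges: 9/100+13/50→7/20; 31/100+17/50→13/20; 7/20+13/20→1. L = 2 ≈ 2.0000.
L − H = 2.0000 − 1.8709 = 0.129 bits.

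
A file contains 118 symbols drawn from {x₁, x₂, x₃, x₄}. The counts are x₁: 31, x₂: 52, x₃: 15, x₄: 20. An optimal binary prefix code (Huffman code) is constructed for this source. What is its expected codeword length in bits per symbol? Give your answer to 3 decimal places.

1.856 bits/symbol

Probabilities are the counts divided by 118.
Repeatedly combine the two least-probable nodes; the expected code length is the sum of the merged weights.
merge 15/118 + 10/59 → 35/118
merge 31/118 + 35/118 → 33/59
merge 26/59 + 33/59 → 1
L = 35/118 + 33/59 + 1 = 219/118 ≈ 1.856 bits/symbol.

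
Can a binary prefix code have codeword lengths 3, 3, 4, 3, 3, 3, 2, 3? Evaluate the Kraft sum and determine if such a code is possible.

With common denominator 2^4 = 16: Σ 2^(−ℓᵢ) = 2/16 + 2/16 + 1/16 + 2/16 + 2/16 + 2/16 + 4/16 + 2/16 = 17/16 = 1.0625.
Kraft's inequality requires Σ ≤ 1; here Σ = 1.0625 > 1, so no such prefix code exists.

1.0625; no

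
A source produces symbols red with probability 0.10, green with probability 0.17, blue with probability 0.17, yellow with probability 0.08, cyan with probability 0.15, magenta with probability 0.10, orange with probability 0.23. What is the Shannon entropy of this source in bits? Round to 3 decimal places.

2.723 bits

H = −Σ pᵢ log₂ pᵢ.
−0.10·log₂(0.10) = 0.3322
−0.17·log₂(0.17) = 0.4346
−0.17·log₂(0.17) = 0.4346
−0.08·log₂(0.08) = 0.2915
−0.15·log₂(0.15) = 0.4105
−0.10·log₂(0.10) = 0.3322
−0.23·log₂(0.23) = 0.4877
Sum ≈ 2.7233 → 2.723 bits.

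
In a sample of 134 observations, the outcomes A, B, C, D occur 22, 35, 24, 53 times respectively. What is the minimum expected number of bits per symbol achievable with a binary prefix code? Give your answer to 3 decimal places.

Probabilities are the counts divided by 134.
Repeatedly combine the two least-probable nodes; the expected code length is the sum of the merged weights.
merge 11/67 + 12/67 → 23/67
merge 35/134 + 23/67 → 81/134
merge 53/134 + 81/134 → 1
L = 23/67 + 81/134 + 1 = 261/134 ≈ 1.948 bits/symbol.

1.948 bits/symbol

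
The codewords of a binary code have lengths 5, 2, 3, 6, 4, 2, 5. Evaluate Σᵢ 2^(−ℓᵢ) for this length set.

With common denominator 2^6 = 64: Σ 2^(−ℓᵢ) = 2/64 + 16/64 + 8/64 + 1/64 + 4/64 + 16/64 + 2/64 = 49/64 = 0.765625.

0.765625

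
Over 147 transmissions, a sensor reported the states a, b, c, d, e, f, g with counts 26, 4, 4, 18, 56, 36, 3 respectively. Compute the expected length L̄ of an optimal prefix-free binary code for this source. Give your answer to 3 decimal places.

Probabilities are the counts divided by 147.
Repeatedly combine the two least-probable nodes; the expected code length is the sum of the merged weights.
merge 1/49 + 4/147 → 1/21
merge 4/147 + 1/21 → 11/147
merge 11/147 + 6/49 → 29/147
merge 26/147 + 29/147 → 55/147
merge 12/49 + 55/147 → 13/21
merge 8/21 + 13/21 → 1
L = 1/21 + 11/147 + 29/147 + 55/147 + 13/21 + 1 = 340/147 ≈ 2.313 bits/symbol.

2.313 bits/symbol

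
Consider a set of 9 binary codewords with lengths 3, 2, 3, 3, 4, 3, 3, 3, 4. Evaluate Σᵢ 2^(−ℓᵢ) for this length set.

1.125

With common denominator 2^4 = 16: Σ 2^(−ℓᵢ) = 2/16 + 4/16 + 2/16 + 2/16 + 1/16 + 2/16 + 2/16 + 2/16 + 1/16 = 18/16 = 1.125.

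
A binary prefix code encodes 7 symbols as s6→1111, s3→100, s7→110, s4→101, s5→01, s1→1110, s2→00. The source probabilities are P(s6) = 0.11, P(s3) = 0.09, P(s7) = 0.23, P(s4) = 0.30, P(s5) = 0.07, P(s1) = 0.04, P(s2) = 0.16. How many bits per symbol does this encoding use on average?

2.92 bits/symbol

L̄ = Σ pᵢ·ℓᵢ = 0.11·4 + 0.09·3 + 0.23·3 + 0.30·3 + 0.07·2 + 0.04·4 + 0.16·2 = 2.92 bits/symbol.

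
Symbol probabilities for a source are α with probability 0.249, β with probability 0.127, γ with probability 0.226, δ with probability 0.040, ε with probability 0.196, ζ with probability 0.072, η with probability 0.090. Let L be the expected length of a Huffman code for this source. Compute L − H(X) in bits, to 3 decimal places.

Entropy H = −Σ p log₂ p ≈ 2.5950 bits.
Huffman merges: 1/25+9/125→14/125; 9/100+14/125→101/500; 127/1000+49/250→323/1000; 101/500+113/500→107/250; 249/1000+323/1000→143/250; 107/250+143/250→1. L = 2637/1000 ≈ 2.6370.
L − H = 2.6370 − 2.5950 = 0.042 bits.

0.042 bits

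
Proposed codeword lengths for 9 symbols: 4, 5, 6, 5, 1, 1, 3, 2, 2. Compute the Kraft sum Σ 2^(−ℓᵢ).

1.765625

With common denominator 2^6 = 64: Σ 2^(−ℓᵢ) = 4/64 + 2/64 + 1/64 + 2/64 + 32/64 + 32/64 + 8/64 + 16/64 + 16/64 = 113/64 = 1.765625.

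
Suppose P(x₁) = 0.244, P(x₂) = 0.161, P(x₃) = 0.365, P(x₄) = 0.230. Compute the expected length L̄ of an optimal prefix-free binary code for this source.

2 bits/symbol

Repeatedly combine the two least-probable nodes; the expected code length is the sum of the merged weights.
merge 161/1000 + 23/100 → 391/1000
merge 61/250 + 73/200 → 609/1000
merge 391/1000 + 609/1000 → 1
L = 391/1000 + 609/1000 + 1 = 2 bits/symbol.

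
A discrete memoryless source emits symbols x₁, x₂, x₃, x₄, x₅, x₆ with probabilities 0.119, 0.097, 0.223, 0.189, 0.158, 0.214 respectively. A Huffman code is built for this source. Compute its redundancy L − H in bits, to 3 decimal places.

Entropy H = −Σ p log₂ p ≈ 2.5256 bits.
Huffman merges: 97/1000+119/1000→27/125; 79/500+189/1000→347/1000; 107/500+27/125→43/100; 223/1000+347/1000→57/100; 43/100+57/100→1. L = 2563/1000 ≈ 2.5630.
L − H = 2.5630 − 2.5256 = 0.037 bits.

0.037 bits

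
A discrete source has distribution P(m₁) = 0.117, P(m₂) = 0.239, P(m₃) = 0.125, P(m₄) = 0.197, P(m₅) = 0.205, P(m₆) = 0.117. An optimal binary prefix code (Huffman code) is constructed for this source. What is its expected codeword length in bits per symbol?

Repeatedly combine the two least-probable nodes; the expected code length is the sum of the merged weights.
merge 117/1000 + 117/1000 → 117/500
merge 1/8 + 197/1000 → 161/500
merge 41/200 + 117/500 → 439/1000
merge 239/1000 + 161/500 → 561/1000
merge 439/1000 + 561/1000 → 1
L = 117/500 + 161/500 + 439/1000 + 561/1000 + 1 = 639/250 = 2.556 bits/symbol.

2.556 bits/symbol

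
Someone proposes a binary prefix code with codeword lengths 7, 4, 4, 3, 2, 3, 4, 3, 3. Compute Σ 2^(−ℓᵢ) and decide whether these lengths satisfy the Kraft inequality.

With common denominator 2^7 = 128: Σ 2^(−ℓᵢ) = 1/128 + 8/128 + 8/128 + 16/128 + 32/128 + 16/128 + 8/128 + 16/128 + 16/128 = 121/128 = 0.9453125.
Kraft's inequality requires Σ ≤ 1; here Σ = 0.9453125 ≤ 1, so such a prefix code exists.

0.9453125; yes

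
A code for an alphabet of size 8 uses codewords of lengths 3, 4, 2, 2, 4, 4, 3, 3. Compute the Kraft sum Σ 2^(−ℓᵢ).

1.0625

With common denominator 2^4 = 16: Σ 2^(−ℓᵢ) = 2/16 + 1/16 + 4/16 + 4/16 + 1/16 + 1/16 + 2/16 + 2/16 = 17/16 = 1.0625.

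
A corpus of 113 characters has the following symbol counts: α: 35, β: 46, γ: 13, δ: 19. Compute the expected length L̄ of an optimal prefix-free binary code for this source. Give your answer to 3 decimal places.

1.876 bits/symbol

Probabilities are the counts divided by 113.
Repeatedly combine the two least-probable nodes; the expected code length is the sum of the merged weights.
merge 13/113 + 19/113 → 32/113
merge 32/113 + 35/113 → 67/113
merge 46/113 + 67/113 → 1
L = 32/113 + 67/113 + 1 = 212/113 ≈ 1.876 bits/symbol.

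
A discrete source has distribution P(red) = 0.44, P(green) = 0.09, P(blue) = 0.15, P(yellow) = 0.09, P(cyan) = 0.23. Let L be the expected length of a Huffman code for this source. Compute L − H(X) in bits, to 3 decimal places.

Entropy H = −Σ p log₂ p ≈ 2.0447 bits.
Huffman merges: 9/100+9/100→9/50; 3/20+9/50→33/100; 23/100+33/100→14/25; 11/25+14/25→1. L = 207/100 ≈ 2.0700.
L − H = 2.0700 − 2.0447 = 0.025 bits.

0.025 bits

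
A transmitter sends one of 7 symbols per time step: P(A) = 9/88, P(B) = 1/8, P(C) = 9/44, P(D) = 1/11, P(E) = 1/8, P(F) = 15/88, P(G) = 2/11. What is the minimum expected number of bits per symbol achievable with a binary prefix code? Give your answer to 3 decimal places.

Repeatedly combine the two least-probable nodes; the expected code length is the sum of the merged weights.
merge 1/11 + 9/88 → 17/88
merge 1/8 + 1/8 → 1/4
merge 15/88 + 2/11 → 31/88
merge 17/88 + 9/44 → 35/88
merge 1/4 + 31/88 → 53/88
merge 35/88 + 53/88 → 1
L = 17/88 + 1/4 + 31/88 + 35/88 + 53/88 + 1 = 123/44 ≈ 2.795 bits/symbol.

2.795 bits/symbol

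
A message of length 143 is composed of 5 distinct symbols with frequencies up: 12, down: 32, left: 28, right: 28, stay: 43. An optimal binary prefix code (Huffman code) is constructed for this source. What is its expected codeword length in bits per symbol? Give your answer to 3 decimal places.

2.280 bits/symbol

Probabilities are the counts divided by 143.
Repeatedly combine the two least-probable nodes; the expected code length is the sum of the merged weights.
merge 12/143 + 28/143 → 40/143
merge 28/143 + 32/143 → 60/143
merge 40/143 + 43/143 → 83/143
merge 60/143 + 83/143 → 1
L = 40/143 + 60/143 + 83/143 + 1 = 326/143 ≈ 2.280 bits/symbol.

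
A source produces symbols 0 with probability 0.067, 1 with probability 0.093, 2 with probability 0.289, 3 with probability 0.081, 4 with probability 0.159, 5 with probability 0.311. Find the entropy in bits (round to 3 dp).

2.337 bits

H = −Σ pᵢ log₂ pᵢ.
−0.067·log₂(0.067) = 0.2613
−0.093·log₂(0.093) = 0.3187
−0.289·log₂(0.289) = 0.5176
−0.081·log₂(0.081) = 0.2937
−0.159·log₂(0.159) = 0.4218
−0.311·log₂(0.311) = 0.5240
Sum ≈ 2.3371 → 2.337 bits.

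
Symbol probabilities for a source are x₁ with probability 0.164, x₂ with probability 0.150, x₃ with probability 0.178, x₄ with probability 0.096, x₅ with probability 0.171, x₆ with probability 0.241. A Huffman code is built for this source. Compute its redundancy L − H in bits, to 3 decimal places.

Entropy H = −Σ p log₂ p ≈ 2.5365 bits.
Huffman merges: 12/125+3/20→123/500; 41/250+171/1000→67/200; 89/500+241/1000→419/1000; 123/500+67/200→581/1000; 419/1000+581/1000→1. L = 2581/1000 ≈ 2.5810.
L − H = 2.5810 − 2.5365 = 0.044 bits.

0.044 bits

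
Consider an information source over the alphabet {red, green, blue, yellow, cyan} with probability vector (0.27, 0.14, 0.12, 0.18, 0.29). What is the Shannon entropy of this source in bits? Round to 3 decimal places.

H = −Σ pᵢ log₂ pᵢ.
−0.27·log₂(0.27) = 0.5100
−0.14·log₂(0.14) = 0.3971
−0.12·log₂(0.12) = 0.3671
−0.18·log₂(0.18) = 0.4453
−0.29·log₂(0.29) = 0.5179
Sum ≈ 2.2374 → 2.237 bits.

2.237 bits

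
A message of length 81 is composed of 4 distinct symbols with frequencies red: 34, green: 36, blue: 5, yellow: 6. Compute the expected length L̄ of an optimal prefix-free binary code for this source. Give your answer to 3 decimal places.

1.691 bits/symbol

Probabilities are the counts divided by 81.
Repeatedly combine the two least-probable nodes; the expected code length is the sum of the merged weights.
merge 5/81 + 2/27 → 11/81
merge 11/81 + 34/81 → 5/9
merge 4/9 + 5/9 → 1
L = 11/81 + 5/9 + 1 = 137/81 ≈ 1.691 bits/symbol.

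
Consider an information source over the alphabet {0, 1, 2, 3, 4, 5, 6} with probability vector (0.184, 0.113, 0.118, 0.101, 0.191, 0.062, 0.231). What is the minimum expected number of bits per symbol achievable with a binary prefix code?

Repeatedly combine the two least-probable nodes; the expected code length is the sum of the merged weights.
merge 31/500 + 101/1000 → 163/1000
merge 113/1000 + 59/500 → 231/1000
merge 163/1000 + 23/125 → 347/1000
merge 191/1000 + 231/1000 → 211/500
merge 231/1000 + 347/1000 → 289/500
merge 211/500 + 289/500 → 1
L = 163/1000 + 231/1000 + 347/1000 + 211/500 + 289/500 + 1 = 2741/1000 = 2.741 bits/symbol.

2.741 bits/symbol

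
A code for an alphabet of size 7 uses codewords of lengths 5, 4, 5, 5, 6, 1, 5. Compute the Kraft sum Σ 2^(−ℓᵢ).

With common denominator 2^6 = 64: Σ 2^(−ℓᵢ) = 2/64 + 4/64 + 2/64 + 2/64 + 1/64 + 32/64 + 2/64 = 45/64 = 0.703125.

0.703125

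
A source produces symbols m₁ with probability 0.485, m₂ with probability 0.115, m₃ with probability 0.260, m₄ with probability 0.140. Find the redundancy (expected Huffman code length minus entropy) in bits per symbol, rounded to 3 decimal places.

Entropy H = −Σ p log₂ p ≈ 1.7675 bits.
Huffman merges: 23/200+7/50→51/200; 51/200+13/50→103/200; 97/200+103/200→1. L = 177/100 ≈ 1.7700.
L − H = 1.7700 − 1.7675 = 0.002 bits.

0.002 bits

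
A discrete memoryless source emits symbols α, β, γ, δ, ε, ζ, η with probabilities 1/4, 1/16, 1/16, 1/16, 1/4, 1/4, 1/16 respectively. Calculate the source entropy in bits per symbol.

2.5 bits

Each probability is a power of 1/2, so log₂(1/p) is an integer.
H = Σ p·log₂(1/p) = 1/4·2 + 1/16·4 + 1/16·4 + 1/16·4 + 1/4·2 + 1/4·2 + 1/16·4 = 2.5 bits.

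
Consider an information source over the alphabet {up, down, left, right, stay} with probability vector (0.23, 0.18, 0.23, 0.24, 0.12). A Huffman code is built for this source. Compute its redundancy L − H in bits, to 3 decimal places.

Entropy H = −Σ p log₂ p ≈ 2.2818 bits.
Huffman merges: 3/25+9/50→3/10; 23/100+23/100→23/50; 6/25+3/10→27/50; 23/50+27/50→1. L = 23/10 ≈ 2.3000.
L − H = 2.3000 − 2.2818 = 0.018 bits.

0.018 bits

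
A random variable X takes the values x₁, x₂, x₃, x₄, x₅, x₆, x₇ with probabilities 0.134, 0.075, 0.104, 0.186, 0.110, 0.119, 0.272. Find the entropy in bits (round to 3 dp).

2.686 bits

H = −Σ pᵢ log₂ pᵢ.
−0.134·log₂(0.134) = 0.3886
−0.075·log₂(0.075) = 0.2803
−0.104·log₂(0.104) = 0.3396
−0.186·log₂(0.186) = 0.4514
−0.110·log₂(0.110) = 0.3503
−0.119·log₂(0.119) = 0.3654
−0.272·log₂(0.272) = 0.5109
Sum ≈ 2.6864 → 2.686 bits.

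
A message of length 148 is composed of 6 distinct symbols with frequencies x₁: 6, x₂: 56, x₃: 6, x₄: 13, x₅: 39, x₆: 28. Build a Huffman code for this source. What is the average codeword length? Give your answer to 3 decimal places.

Probabilities are the counts divided by 148.
Repeatedly combine the two least-probable nodes; the expected code length is the sum of the merged weights.
merge 3/74 + 3/74 → 3/37
merge 3/37 + 13/148 → 25/148
merge 25/148 + 7/37 → 53/148
merge 39/148 + 53/148 → 23/37
merge 14/37 + 23/37 → 1
L = 3/37 + 25/148 + 53/148 + 23/37 + 1 = 165/74 ≈ 2.230 bits/symbol.

2.230 bits/symbol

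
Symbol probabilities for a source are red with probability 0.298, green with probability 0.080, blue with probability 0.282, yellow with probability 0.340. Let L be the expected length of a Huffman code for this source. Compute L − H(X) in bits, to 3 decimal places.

Entropy H = −Σ p log₂ p ≈ 1.8562 bits.
Huffman merges: 2/25+141/500→181/500; 149/500+17/50→319/500; 181/500+319/500→1. L = 2 ≈ 2.0000.
L − H = 2.0000 − 1.8562 = 0.144 bits.

0.144 bits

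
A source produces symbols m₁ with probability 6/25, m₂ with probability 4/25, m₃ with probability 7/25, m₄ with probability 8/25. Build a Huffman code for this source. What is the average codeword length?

Repeatedly combine the two least-probable nodes; the expected code length is the sum of the merged weights.
merge 4/25 + 6/25 → 2/5
merge 7/25 + 8/25 → 3/5
merge 2/5 + 3/5 → 1
L = 2/5 + 3/5 + 1 = 2 bits/symbol.

2 bits/symbol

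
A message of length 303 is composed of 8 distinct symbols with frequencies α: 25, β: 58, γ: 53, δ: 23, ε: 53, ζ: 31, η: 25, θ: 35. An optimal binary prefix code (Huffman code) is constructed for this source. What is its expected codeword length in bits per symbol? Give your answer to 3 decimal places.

2.967 bits/symbol

Probabilities are the counts divided by 303.
Repeatedly combine the two least-probable nodes; the expected code length is the sum of the merged weights.
merge 23/303 + 25/303 → 16/101
merge 25/303 + 31/303 → 56/303
merge 35/303 + 16/101 → 83/303
merge 53/303 + 53/303 → 106/303
merge 56/303 + 58/303 → 38/101
merge 83/303 + 106/303 → 63/101
merge 38/101 + 63/101 → 1
L = 16/101 + 56/303 + 83/303 + 106/303 + 38/101 + 63/101 + 1 = 899/303 ≈ 2.967 bits/symbol.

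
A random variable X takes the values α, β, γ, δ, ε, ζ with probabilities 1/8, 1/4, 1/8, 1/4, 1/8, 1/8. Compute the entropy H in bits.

Each probability is a power of 1/2, so log₂(1/p) is an integer.
H = Σ p·log₂(1/p) = 1/8·3 + 1/4·2 + 1/8·3 + 1/4·2 + 1/8·3 + 1/8·3 = 2.5 bits.

2.5 bits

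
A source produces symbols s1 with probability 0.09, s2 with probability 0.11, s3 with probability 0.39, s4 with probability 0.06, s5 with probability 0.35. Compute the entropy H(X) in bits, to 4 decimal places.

H = −Σ pᵢ log₂ pᵢ.
−0.09·log₂(0.09) = 0.3127
−0.11·log₂(0.11) = 0.3503
−0.39·log₂(0.39) = 0.5298
−0.06·log₂(0.06) = 0.2435
−0.35·log₂(0.35) = 0.5301
Sum ≈ 1.9664 → 1.9664 bits.

1.9664 bits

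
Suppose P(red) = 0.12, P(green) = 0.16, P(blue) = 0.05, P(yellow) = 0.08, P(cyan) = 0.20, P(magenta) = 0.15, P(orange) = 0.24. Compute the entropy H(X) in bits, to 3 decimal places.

H = −Σ pᵢ log₂ pᵢ.
−0.12·log₂(0.12) = 0.3671
−0.16·log₂(0.16) = 0.4230
−0.05·log₂(0.05) = 0.2161
−0.08·log₂(0.08) = 0.2915
−0.20·log₂(0.20) = 0.4644
−0.15·log₂(0.15) = 0.4105
−0.24·log₂(0.24) = 0.4941
Sum ≈ 2.6668 → 2.667 bits.

2.667 bits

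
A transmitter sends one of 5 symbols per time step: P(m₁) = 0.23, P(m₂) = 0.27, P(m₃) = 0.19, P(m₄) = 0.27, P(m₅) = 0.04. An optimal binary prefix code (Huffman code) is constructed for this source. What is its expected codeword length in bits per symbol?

2.23 bits/symbol

Repeatedly combine the two least-probable nodes; the expected code length is the sum of the merged weights.
merge 1/25 + 19/100 → 23/100
merge 23/100 + 23/100 → 23/50
merge 27/100 + 27/100 → 27/50
merge 23/50 + 27/50 → 1
L = 23/100 + 23/50 + 27/50 + 1 = 223/100 = 2.23 bits/symbol.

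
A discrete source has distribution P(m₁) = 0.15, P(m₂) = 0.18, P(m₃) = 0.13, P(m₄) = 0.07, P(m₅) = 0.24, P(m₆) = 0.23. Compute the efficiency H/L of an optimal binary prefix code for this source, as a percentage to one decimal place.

Entropy H = −Σ p log₂ p ≈ 2.4889 bits.
Huffman merges: 7/100+13/100→1/5; 3/20+9/50→33/100; 1/5+23/100→43/100; 6/25+33/100→57/100; 43/100+57/100→1. L = 253/100 ≈ 2.5300.
Efficiency = H/L = 2.4889/2.5300 = 98.4%.

98.4%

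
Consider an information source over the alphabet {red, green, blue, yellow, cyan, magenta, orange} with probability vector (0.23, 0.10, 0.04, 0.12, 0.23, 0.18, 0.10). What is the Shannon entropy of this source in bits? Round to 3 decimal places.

2.638 bits

H = −Σ pᵢ log₂ pᵢ.
−0.23·log₂(0.23) = 0.4877
−0.10·log₂(0.10) = 0.3322
−0.04·log₂(0.04) = 0.1858
−0.12·log₂(0.12) = 0.3671
−0.23·log₂(0.23) = 0.4877
−0.18·log₂(0.18) = 0.4453
−0.10·log₂(0.10) = 0.3322
Sum ≈ 2.6379 → 2.638 bits.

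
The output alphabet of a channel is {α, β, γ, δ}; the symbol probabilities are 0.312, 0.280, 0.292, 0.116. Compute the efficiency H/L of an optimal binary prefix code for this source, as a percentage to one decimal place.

95.9%

Entropy H = −Σ p log₂ p ≈ 1.9176 bits.
Huffman merges: 29/250+7/25→99/250; 73/250+39/125→151/250; 99/250+151/250→1. L = 2 ≈ 2.0000.
Efficiency = H/L = 1.9176/2.0000 = 95.9%.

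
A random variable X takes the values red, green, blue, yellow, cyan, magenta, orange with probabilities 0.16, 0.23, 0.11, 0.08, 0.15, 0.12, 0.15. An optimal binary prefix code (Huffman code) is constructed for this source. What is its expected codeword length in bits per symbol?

2.77 bits/symbol

Repeatedly combine the two least-probable nodes; the expected code length is the sum of the merged weights.
merge 2/25 + 11/100 → 19/100
merge 3/25 + 3/20 → 27/100
merge 3/20 + 4/25 → 31/100
merge 19/100 + 23/100 → 21/50
merge 27/100 + 31/100 → 29/50
merge 21/50 + 29/50 → 1
L = 19/100 + 27/100 + 31/100 + 21/50 + 29/50 + 1 = 277/100 = 2.77 bits/symbol.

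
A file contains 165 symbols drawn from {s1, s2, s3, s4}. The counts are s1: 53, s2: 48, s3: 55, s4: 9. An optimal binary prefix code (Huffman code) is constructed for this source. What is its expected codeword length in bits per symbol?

2 bits/symbol

Probabilities are the counts divided by 165.
Repeatedly combine the two least-probable nodes; the expected code length is the sum of the merged weights.
merge 3/55 + 16/55 → 19/55
merge 53/165 + 1/3 → 36/55
merge 19/55 + 36/55 → 1
L = 19/55 + 36/55 + 1 = 2 bits/symbol.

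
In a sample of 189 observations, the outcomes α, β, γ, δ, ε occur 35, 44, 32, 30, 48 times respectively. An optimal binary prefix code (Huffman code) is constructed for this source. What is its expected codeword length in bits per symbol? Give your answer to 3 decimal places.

2.328 bits/symbol

Probabilities are the counts divided by 189.
Repeatedly combine the two least-probable nodes; the expected code length is the sum of the merged weights.
merge 10/63 + 32/189 → 62/189
merge 5/27 + 44/189 → 79/189
merge 16/63 + 62/189 → 110/189
merge 79/189 + 110/189 → 1
L = 62/189 + 79/189 + 110/189 + 1 = 440/189 ≈ 2.328 bits/symbol.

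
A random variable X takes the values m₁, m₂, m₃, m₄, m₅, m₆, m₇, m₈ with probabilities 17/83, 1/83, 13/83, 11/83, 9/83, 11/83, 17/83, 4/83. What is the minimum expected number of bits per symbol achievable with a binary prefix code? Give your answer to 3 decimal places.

Repeatedly combine the two least-probable nodes; the expected code length is the sum of the merged weights.
merge 1/83 + 4/83 → 5/83
merge 5/83 + 9/83 → 14/83
merge 11/83 + 11/83 → 22/83
merge 13/83 + 14/83 → 27/83
merge 17/83 + 17/83 → 34/83
merge 22/83 + 27/83 → 49/83
merge 34/83 + 49/83 → 1
L = 5/83 + 14/83 + 22/83 + 27/83 + 34/83 + 49/83 + 1 = 234/83 ≈ 2.819 bits/symbol.

2.819 bits/symbol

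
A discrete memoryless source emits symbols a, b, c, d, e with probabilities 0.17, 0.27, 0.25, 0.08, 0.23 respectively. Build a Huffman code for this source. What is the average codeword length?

2.25 bits/symbol

Repeatedly combine the two least-probable nodes; the expected code length is the sum of the merged weights.
merge 2/25 + 17/100 → 1/4
merge 23/100 + 1/4 → 12/25
merge 1/4 + 27/100 → 13/25
merge 12/25 + 13/25 → 1
L = 1/4 + 12/25 + 13/25 + 1 = 9/4 = 2.25 bits/symbol.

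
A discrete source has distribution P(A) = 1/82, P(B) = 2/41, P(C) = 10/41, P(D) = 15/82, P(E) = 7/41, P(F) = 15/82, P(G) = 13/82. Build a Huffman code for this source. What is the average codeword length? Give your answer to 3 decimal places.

Repeatedly combine the two least-probable nodes; the expected code length is the sum of the merged weights.
merge 1/82 + 2/41 → 5/82
merge 5/82 + 13/82 → 9/41
merge 7/41 + 15/82 → 29/82
merge 15/82 + 9/41 → 33/82
merge 10/41 + 29/82 → 49/82
merge 33/82 + 49/82 → 1
L = 5/82 + 9/41 + 29/82 + 33/82 + 49/82 + 1 = 108/41 ≈ 2.634 bits/symbol.

2.634 bits/symbol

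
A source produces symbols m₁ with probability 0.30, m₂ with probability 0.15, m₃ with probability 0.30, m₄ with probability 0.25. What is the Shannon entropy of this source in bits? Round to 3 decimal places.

H = −Σ pᵢ log₂ pᵢ.
−0.30·log₂(0.30) = 0.5211
−0.15·log₂(0.15) = 0.4105
−0.30·log₂(0.30) = 0.5211
−0.25·log₂(0.25) = 0.5000
Sum ≈ 1.9527 → 1.953 bits.

1.953 bits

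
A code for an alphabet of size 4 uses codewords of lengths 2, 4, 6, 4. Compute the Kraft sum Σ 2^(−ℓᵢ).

With common denominator 2^6 = 64: Σ 2^(−ℓᵢ) = 16/64 + 4/64 + 1/64 + 4/64 = 25/64 = 0.390625.

0.390625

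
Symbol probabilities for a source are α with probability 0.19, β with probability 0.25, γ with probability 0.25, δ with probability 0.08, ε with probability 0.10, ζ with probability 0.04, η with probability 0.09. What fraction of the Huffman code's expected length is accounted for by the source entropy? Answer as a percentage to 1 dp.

98.4%

Entropy H = −Σ p log₂ p ≈ 2.5773 bits.
Huffman merges: 1/25+2/25→3/25; 9/100+1/10→19/100; 3/25+19/100→31/100; 19/100+1/4→11/25; 1/4+31/100→14/25; 11/25+14/25→1. L = 131/50 ≈ 2.6200.
Efficiency = H/L = 2.5773/2.6200 = 98.4%.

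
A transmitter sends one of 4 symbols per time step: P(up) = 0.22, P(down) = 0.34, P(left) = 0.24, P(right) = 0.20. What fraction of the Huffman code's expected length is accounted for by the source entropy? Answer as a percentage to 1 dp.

Entropy H = −Σ p log₂ p ≈ 1.9683 bits.
Huffman merges: 1/5+11/50→21/50; 6/25+17/50→29/50; 21/50+29/50→1. L = 2 ≈ 2.0000.
Efficiency = H/L = 1.9683/2.0000 = 98.4%.

98.4%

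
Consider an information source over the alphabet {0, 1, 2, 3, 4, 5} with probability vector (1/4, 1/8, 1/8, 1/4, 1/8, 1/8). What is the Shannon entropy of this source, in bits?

2.5 bits

Each probability is a power of 1/2, so log₂(1/p) is an integer.
H = Σ p·log₂(1/p) = 1/4·2 + 1/8·3 + 1/8·3 + 1/4·2 + 1/8·3 + 1/8·3 = 2.5 bits.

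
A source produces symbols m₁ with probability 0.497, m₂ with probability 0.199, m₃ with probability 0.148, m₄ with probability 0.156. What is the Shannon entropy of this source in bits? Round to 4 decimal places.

H = −Σ pᵢ log₂ pᵢ.
−0.497·log₂(0.497) = 0.5013
−0.199·log₂(0.199) = 0.4635
−0.148·log₂(0.148) = 0.4079
−0.156·log₂(0.156) = 0.4181
Sum ≈ 1.7909 → 1.7909 bits.

1.7909 bits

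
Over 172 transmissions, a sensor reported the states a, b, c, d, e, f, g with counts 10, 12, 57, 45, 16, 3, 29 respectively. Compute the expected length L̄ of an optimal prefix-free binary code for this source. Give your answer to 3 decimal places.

Probabilities are the counts divided by 172.
Repeatedly combine the two least-probable nodes; the expected code length is the sum of the merged weights.
merge 3/172 + 5/86 → 13/172
merge 3/43 + 13/172 → 25/172
merge 4/43 + 25/172 → 41/172
merge 29/172 + 41/172 → 35/86
merge 45/172 + 57/172 → 51/86
merge 35/86 + 51/86 → 1
L = 13/172 + 25/172 + 41/172 + 35/86 + 51/86 + 1 = 423/172 ≈ 2.459 bits/symbol.

2.459 bits/symbol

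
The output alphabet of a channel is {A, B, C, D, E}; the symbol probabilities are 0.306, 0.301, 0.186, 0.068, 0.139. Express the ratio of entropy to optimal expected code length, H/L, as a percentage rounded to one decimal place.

Entropy H = −Σ p log₂ p ≈ 2.1549 bits.
Huffman merges: 17/250+139/1000→207/1000; 93/500+207/1000→393/1000; 301/1000+153/500→607/1000; 393/1000+607/1000→1. L = 2207/1000 ≈ 2.2070.
Efficiency = H/L = 2.1549/2.2070 = 97.6%.

97.6%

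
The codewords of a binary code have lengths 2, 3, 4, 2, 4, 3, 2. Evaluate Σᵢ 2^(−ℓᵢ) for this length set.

With common denominator 2^4 = 16: Σ 2^(−ℓᵢ) = 4/16 + 2/16 + 1/16 + 4/16 + 1/16 + 2/16 + 4/16 = 18/16 = 1.125.

1.125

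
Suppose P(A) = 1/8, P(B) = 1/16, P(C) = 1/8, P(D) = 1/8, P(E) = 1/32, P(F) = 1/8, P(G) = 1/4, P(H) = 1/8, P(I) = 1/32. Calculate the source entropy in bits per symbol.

Each probability is a power of 1/2, so log₂(1/p) is an integer.
H = Σ p·log₂(1/p) = 1/8·3 + 1/16·4 + 1/8·3 + 1/8·3 + 1/32·5 + 1/8·3 + 1/4·2 + 1/8·3 + 1/32·5 = 2.9375 bits.

2.9375 bits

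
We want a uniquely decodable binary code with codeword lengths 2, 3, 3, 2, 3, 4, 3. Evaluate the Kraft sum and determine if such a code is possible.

With common denominator 2^4 = 16: Σ 2^(−ℓᵢ) = 4/16 + 2/16 + 2/16 + 4/16 + 2/16 + 1/16 + 2/16 = 17/16 = 1.0625.
Kraft's inequality requires Σ ≤ 1; here Σ = 1.0625 > 1, so no such prefix code exists.

1.0625; no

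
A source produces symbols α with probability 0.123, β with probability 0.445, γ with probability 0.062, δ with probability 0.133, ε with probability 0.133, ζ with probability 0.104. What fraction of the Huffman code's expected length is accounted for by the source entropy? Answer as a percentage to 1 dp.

Entropy H = −Σ p log₂ p ≈ 2.2542 bits.
Huffman merges: 31/500+13/125→83/500; 123/1000+133/1000→32/125; 133/1000+83/500→299/1000; 32/125+299/1000→111/200; 89/200+111/200→1. L = 569/250 ≈ 2.2760.
Efficiency = H/L = 2.2542/2.2760 = 99.0%.

99.0%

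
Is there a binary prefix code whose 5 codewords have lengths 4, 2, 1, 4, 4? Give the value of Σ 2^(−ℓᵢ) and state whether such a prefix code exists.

With common denominator 2^4 = 16: Σ 2^(−ℓᵢ) = 1/16 + 4/16 + 8/16 + 1/16 + 1/16 = 15/16 = 0.9375.
Kraft's inequality requires Σ ≤ 1; here Σ = 0.9375 ≤ 1, so such a prefix code exists.

0.9375; yes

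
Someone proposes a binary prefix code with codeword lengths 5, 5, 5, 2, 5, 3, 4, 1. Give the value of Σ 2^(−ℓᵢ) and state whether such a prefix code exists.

1.0625; no

With common denominator 2^5 = 32: Σ 2^(−ℓᵢ) = 1/32 + 1/32 + 1/32 + 8/32 + 1/32 + 4/32 + 2/32 + 16/32 = 34/32 = 1.0625.
Kraft's inequality requires Σ ≤ 1; here Σ = 1.0625 > 1, so no such prefix code exists.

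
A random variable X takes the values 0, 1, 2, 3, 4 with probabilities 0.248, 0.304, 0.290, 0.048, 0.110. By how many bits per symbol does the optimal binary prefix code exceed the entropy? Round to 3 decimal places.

0.058 bits

Entropy H = −Σ p log₂ p ≈ 2.0996 bits.
Huffman merges: 6/125+11/100→79/500; 79/500+31/125→203/500; 29/100+38/125→297/500; 203/500+297/500→1. L = 1079/500 ≈ 2.1580.
L − H = 2.1580 − 2.0996 = 0.058 bits.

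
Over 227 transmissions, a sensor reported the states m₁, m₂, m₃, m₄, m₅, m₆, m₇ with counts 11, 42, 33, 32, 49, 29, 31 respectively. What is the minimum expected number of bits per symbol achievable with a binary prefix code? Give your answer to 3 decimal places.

Probabilities are the counts divided by 227.
Repeatedly combine the two least-probable nodes; the expected code length is the sum of the merged weights.
merge 11/227 + 29/227 → 40/227
merge 31/227 + 32/227 → 63/227
merge 33/227 + 40/227 → 73/227
merge 42/227 + 49/227 → 91/227
merge 63/227 + 73/227 → 136/227
merge 91/227 + 136/227 → 1
L = 40/227 + 63/227 + 73/227 + 91/227 + 136/227 + 1 = 630/227 ≈ 2.775 bits/symbol.

2.775 bits/symbol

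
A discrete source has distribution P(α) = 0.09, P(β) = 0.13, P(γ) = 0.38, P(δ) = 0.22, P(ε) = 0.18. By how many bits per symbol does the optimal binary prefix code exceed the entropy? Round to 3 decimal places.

0.068 bits

Entropy H = −Σ p log₂ p ≈ 2.1516 bits.
Huffman merges: 9/100+13/100→11/50; 9/50+11/50→2/5; 11/50+19/50→3/5; 2/5+3/5→1. L = 111/50 ≈ 2.2200.
L − H = 2.2200 − 2.1516 = 0.068 bits.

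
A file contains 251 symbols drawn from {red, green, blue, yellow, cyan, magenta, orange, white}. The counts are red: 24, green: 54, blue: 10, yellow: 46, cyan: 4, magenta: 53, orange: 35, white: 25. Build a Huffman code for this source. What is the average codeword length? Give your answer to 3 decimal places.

2.781 bits/symbol

Probabilities are the counts divided by 251.
Repeatedly combine the two least-probable nodes; the expected code length is the sum of the merged weights.
merge 4/251 + 10/251 → 14/251
merge 14/251 + 24/251 → 38/251
merge 25/251 + 35/251 → 60/251
merge 38/251 + 46/251 → 84/251
merge 53/251 + 54/251 → 107/251
merge 60/251 + 84/251 → 144/251
merge 107/251 + 144/251 → 1
L = 14/251 + 38/251 + 60/251 + 84/251 + 107/251 + 144/251 + 1 = 698/251 ≈ 2.781 bits/symbol.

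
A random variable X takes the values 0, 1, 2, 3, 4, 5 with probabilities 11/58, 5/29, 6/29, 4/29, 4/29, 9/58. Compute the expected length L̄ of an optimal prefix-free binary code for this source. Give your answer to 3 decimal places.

Repeatedly combine the two least-probable nodes; the expected code length is the sum of the merged weights.
merge 4/29 + 4/29 → 8/29
merge 9/58 + 5/29 → 19/58
merge 11/58 + 6/29 → 23/58
merge 8/29 + 19/58 → 35/58
merge 23/58 + 35/58 → 1
L = 8/29 + 19/58 + 23/58 + 35/58 + 1 = 151/58 ≈ 2.603 bits/symbol.

2.603 bits/symbol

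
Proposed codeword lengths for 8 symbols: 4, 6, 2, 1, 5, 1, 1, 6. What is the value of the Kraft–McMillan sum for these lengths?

1.875

With common denominator 2^6 = 64: Σ 2^(−ℓᵢ) = 4/64 + 1/64 + 16/64 + 32/64 + 2/64 + 32/64 + 32/64 + 1/64 = 120/64 = 1.875.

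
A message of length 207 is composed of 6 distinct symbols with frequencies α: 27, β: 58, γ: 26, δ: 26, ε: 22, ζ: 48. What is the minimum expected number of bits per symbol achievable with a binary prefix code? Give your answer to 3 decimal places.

2.488 bits/symbol

Probabilities are the counts divided by 207.
Repeatedly combine the two least-probable nodes; the expected code length is the sum of the merged weights.
merge 22/207 + 26/207 → 16/69
merge 26/207 + 3/23 → 53/207
merge 16/69 + 16/69 → 32/69
merge 53/207 + 58/207 → 37/69
merge 32/69 + 37/69 → 1
L = 16/69 + 53/207 + 32/69 + 37/69 + 1 = 515/207 ≈ 2.488 bits/symbol.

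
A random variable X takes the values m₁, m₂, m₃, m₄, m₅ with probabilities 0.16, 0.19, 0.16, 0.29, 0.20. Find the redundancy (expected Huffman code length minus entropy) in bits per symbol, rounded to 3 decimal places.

Entropy H = −Σ p log₂ p ≈ 2.2835 bits.
Huffman merges: 4/25+4/25→8/25; 19/100+1/5→39/100; 29/100+8/25→61/100; 39/100+61/100→1. L = 58/25 ≈ 2.3200.
L − H = 2.3200 − 2.2835 = 0.036 bits.

0.036 bits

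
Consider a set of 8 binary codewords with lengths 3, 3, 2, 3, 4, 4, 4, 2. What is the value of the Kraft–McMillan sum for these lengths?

With common denominator 2^4 = 16: Σ 2^(−ℓᵢ) = 2/16 + 2/16 + 4/16 + 2/16 + 1/16 + 1/16 + 1/16 + 4/16 = 17/16 = 1.0625.

1.0625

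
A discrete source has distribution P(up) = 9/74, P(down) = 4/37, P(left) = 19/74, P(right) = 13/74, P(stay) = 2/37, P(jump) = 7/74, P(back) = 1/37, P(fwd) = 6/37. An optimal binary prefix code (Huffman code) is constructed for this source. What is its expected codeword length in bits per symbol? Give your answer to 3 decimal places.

2.824 bits/symbol

Repeatedly combine the two least-probable nodes; the expected code length is the sum of the merged weights.
merge 1/37 + 2/37 → 3/37
merge 3/37 + 7/74 → 13/74
merge 4/37 + 9/74 → 17/74
merge 6/37 + 13/74 → 25/74
merge 13/74 + 17/74 → 15/37
merge 19/74 + 25/74 → 22/37
merge 15/37 + 22/37 → 1
L = 3/37 + 13/74 + 17/74 + 25/74 + 15/37 + 22/37 + 1 = 209/74 ≈ 2.824 bits/symbol.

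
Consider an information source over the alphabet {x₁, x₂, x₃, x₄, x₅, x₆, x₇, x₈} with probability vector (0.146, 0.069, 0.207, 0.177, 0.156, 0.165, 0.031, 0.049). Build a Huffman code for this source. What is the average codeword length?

2.845 bits/symbol

Repeatedly combine the two least-probable nodes; the expected code length is the sum of the merged weights.
merge 31/1000 + 49/1000 → 2/25
merge 69/1000 + 2/25 → 149/1000
merge 73/500 + 149/1000 → 59/200
merge 39/250 + 33/200 → 321/1000
merge 177/1000 + 207/1000 → 48/125
merge 59/200 + 321/1000 → 77/125
merge 48/125 + 77/125 → 1
L = 2/25 + 149/1000 + 59/200 + 321/1000 + 48/125 + 77/125 + 1 = 569/200 = 2.845 bits/symbol.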